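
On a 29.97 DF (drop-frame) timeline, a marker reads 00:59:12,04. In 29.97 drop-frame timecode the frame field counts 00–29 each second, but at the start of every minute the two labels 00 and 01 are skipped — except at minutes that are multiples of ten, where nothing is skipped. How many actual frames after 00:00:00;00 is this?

106456

Complete 10-minute blocks: 5, each 17982 frames → 89910.
Remaining 9 whole minutes in the current block: 1800 + 8 × 1798 = 16184 frames.
Within the current minute: 12 × 30 + 4 − 2 = 362 (labels ;00/;01 skipped at this minute). Total = 89910 + 16184 + 362 = 106456.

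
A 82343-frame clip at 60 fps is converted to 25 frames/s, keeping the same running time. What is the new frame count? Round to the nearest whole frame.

Frames at target rate = 82343 × (25) / (60) = 411715/12 ≈ 34309.583.
Nearest whole frame: 34310.

34310 frames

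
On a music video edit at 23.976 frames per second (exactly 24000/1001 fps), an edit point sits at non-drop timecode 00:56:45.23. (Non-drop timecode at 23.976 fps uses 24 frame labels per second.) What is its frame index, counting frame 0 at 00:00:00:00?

81743

Total seconds to the label: (0 × 3600 + 56 × 60 + 45) = 3405.
Frame index = 3405 × 24 + 23 = 81743.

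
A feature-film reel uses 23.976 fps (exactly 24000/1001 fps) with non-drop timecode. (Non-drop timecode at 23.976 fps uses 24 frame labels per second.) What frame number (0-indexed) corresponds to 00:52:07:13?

75061

Total seconds to the label: (0 × 3600 + 52 × 60 + 7) = 3127.
Frame index = 3127 × 24 + 13 = 75061.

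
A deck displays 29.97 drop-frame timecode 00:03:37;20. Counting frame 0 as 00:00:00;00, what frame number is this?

6524

As if non-drop at 30 labels/s: (0 × 3600 + 3 × 60 + 37) × 30 + 20 = 6530.
Minute boundaries passed: 3; those not divisible by 10: 3 − 0 = 3; dropped labels = 2 × 3 = 6.
Actual frame index = 6530 − 6 = 6524.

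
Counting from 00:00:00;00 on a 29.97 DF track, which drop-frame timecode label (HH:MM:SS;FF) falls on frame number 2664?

Ten DF minutes hold 17982 frames, so frame 2664 lies in block 0 (frames 0–17981) with 2664 frames into that block.
The block's first minute is 1800 frames and the rest 1798 each; 2664 frames reaches minute 1, so 0 × 18 + 1 × 2 = 2 labels have been skipped so far.
Adding those back, label number 2664 + 2 = 2666 at 30 labels/s is 88 s + 26 f = 0 h 1 min 28 s frame 26, i.e. 00:01:28;26.

00:01:28;26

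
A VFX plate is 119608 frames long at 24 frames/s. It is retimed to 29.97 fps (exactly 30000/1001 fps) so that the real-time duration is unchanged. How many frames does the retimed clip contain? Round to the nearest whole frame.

Frames at target rate = 119608 × (30000/1001) / (24) = 149510000/1001 ≈ 149360.639.
Nearest whole frame: 149361.

149361 frames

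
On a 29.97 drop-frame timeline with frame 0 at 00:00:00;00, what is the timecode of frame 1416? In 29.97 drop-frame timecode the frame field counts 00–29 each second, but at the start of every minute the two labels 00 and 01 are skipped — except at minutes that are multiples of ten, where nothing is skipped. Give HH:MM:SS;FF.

Each 10-minute DF block holds 10 × 60 × 30 − 9 × 2 = 17982 frames. 1416 ÷ 17982 → 0 full blocks, remainder 1416.
Within the partial block the first minute is 1800 frames and each further minute 1798, so 0 further minute boundaries passed. Total skipped labels = 18 × 0 + 2 × 0 = 0.
Non-drop label index = 1416 + 0 = 1416; at 30 labels/s that is 00:00:47:06, i.e. DF 00:00:47;06.

00:00:47;06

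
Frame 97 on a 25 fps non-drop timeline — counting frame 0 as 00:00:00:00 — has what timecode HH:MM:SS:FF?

97 ÷ 25 = 3 full seconds, remainder 22 frames.
3 s = 0 h 0 min 3 s.
Timecode: 00:00:03:22.

00:00:03:22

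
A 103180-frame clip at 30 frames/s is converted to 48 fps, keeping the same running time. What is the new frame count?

Target frames = source frames × (target rate / source rate) = 103180 × (48)/(30) = 103180 × 8/5 = 165088.

165088 frames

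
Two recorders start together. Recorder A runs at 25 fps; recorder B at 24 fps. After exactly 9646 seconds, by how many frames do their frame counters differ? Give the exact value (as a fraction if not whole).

9646 frames

A emits 25 × 9646 = 241150 frames; B emits 24 × 9646 = 231504.
Difference = 9646 frames; B is behind A.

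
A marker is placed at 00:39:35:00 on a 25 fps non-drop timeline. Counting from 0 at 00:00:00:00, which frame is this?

59375

Total seconds to the label: (0 × 3600 + 39 × 60 + 35) = 2375.
Frame index = 2375 × 25 + 0 = 59375.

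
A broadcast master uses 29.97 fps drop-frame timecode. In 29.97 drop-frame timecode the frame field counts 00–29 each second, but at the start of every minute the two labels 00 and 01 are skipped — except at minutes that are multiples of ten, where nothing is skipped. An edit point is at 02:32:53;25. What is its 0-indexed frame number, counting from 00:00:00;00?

As if non-drop at 30 labels/s: (2 × 3600 + 32 × 60 + 53) × 30 + 25 = 275215.
Minute boundaries passed: 152; those not divisible by 10: 152 − 15 = 137; dropped labels = 2 × 137 = 274.
Actual frame index = 275215 − 274 = 274941.

274941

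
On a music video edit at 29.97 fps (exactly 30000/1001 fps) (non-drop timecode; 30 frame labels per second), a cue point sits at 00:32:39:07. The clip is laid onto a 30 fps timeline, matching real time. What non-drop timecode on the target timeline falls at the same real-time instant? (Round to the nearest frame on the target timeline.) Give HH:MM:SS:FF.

Source frame index: (0×3600 + 32×60 + 39) × 30 + 7 = 58777.
Real time: 58777 / (30000/1001) = 58835777/30000 s.
Target frame: (58835777/30000) × (30) = 58835777/1000 ≈ 58835.777 → 58836.
At 30 labels/s: frame 58836 → 00:32:41:06.

00:32:41:06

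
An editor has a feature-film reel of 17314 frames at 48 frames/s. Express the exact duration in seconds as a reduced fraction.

Running time = 17314 ÷ (48) = 17314 × 1/48 = 8657/24 s.

8657/24 seconds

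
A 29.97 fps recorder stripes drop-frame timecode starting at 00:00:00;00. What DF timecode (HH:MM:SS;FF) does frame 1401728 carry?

12:59:31;02

Ten DF minutes hold 17982 frames, so frame 1401728 lies in block 77 (frames 1384614–1402595) with 17114 frames into that block.
The block's first minute is 1800 frames and the rest 1798 each; 17114 frames reaches minute 9, so 77 × 18 + 9 × 2 = 1404 labels have been skipped so far.
Adding those back, label number 1401728 + 1404 = 1403132 at 30 labels/s is 46771 s + 2 f = 12 h 59 min 31 s frame 2, i.e. 12:59:31;02.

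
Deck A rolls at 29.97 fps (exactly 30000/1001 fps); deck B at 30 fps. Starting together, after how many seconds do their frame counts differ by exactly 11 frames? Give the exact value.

The gap grows by |30 − 30000/1001| = 30/1001 frames per second.
Time for a 11-frame gap: 11 ÷ (30/1001) = 11011/30 s.

11011/30 seconds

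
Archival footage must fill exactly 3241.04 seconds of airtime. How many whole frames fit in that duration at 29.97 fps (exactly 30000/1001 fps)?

97134 frames

Frames = 3241.04 × 30000/1001 = 8839200/91 ≈ 97134.0659.
Complete frames: 97134.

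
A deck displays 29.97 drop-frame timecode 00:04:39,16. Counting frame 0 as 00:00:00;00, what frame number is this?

8378

As if non-drop at 30 labels/s: (0 × 3600 + 4 × 60 + 39) × 30 + 16 = 8386.
Minute boundaries passed: 4; those not divisible by 10: 4 − 0 = 4; dropped labels = 2 × 4 = 8.
Actual frame index = 8386 − 8 = 8378.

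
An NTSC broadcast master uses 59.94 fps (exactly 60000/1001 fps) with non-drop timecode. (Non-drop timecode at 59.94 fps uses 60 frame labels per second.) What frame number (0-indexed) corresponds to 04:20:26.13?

Total seconds to the label: (4 × 3600 + 20 × 60 + 26) = 15626.
Frame index = 15626 × 60 + 13 = 937573.

937573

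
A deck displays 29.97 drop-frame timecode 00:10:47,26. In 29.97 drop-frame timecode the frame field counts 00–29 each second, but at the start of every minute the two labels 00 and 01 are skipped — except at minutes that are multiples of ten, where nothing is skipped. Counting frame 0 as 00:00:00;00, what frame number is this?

19418

As if non-drop at 30 labels/s: (0 × 3600 + 10 × 60 + 47) × 30 + 26 = 19436.
Minute boundaries passed: 10; those not divisible by 10: 10 − 1 = 9; dropped labels = 2 × 9 = 18.
Actual frame index = 19436 − 18 = 19418.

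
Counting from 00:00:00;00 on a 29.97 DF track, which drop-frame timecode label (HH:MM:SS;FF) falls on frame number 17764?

00:09:52;22

Ten DF minutes hold 17982 frames, so frame 17764 lies in block 0 (frames 0–17981) with 17764 frames into that block.
The block's first minute is 1800 frames and the rest 1798 each; 17764 frames reaches minute 9, so 0 × 18 + 9 × 2 = 18 labels have been skipped so far.
Adding those back, label number 17764 + 18 = 17782 at 30 labels/s is 592 s + 22 f = 0 h 9 min 52 s frame 22, i.e. 00:09:52;22.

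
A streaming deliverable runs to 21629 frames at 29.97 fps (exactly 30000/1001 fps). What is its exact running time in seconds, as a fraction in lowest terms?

21650629/30000 seconds

Running time = 21629 ÷ (30000/1001) = 21629 × 1001/30000 = 21650629/30000 s.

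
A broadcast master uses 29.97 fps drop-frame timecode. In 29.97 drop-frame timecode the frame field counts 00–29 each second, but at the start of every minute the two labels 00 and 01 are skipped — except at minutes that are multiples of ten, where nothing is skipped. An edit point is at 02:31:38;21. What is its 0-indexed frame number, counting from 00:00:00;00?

Complete 10-minute blocks: 15, each 17982 frames → 269730.
Remaining 1 whole minute in the current block: 1800 + 0 × 1798 = 1800 frames.
Within the current minute: 38 × 30 + 21 − 2 = 1159 (labels ;00/;01 skipped at this minute). Total = 269730 + 1800 + 1159 = 272689.

272689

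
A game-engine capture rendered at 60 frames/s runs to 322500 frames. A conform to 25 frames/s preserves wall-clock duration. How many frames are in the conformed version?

134375 frames

Target frames = source frames × (target rate / source rate) = 322500 × (25)/(60) = 322500 × 5/12 = 134375.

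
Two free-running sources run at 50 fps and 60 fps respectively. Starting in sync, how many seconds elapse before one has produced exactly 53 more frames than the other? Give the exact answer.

5.3 seconds

The gap grows by |60 − 50| = 10 frames per second.
Time for a 53-frame gap: 53 ÷ (10) = 5.3 s.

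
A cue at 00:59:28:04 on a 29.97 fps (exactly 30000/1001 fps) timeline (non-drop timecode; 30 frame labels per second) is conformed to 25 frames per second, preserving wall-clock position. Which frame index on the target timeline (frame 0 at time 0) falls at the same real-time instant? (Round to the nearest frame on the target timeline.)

Source frame index: (0×3600 + 59×60 + 28) × 30 + 4 = 107044.
Real time: 107044 / (30000/1001) = 26787761/7500 s.
Target frame: (26787761/7500) × (25) = 26787761/300 ≈ 89292.537 → 89293.

frame 89293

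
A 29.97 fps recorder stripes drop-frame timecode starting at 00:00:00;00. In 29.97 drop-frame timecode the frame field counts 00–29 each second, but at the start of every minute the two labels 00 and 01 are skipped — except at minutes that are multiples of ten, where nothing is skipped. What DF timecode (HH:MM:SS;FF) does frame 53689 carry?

Ten DF minutes hold 17982 frames, so frame 53689 lies in block 2 (frames 35964–53945) with 17725 frames into that block.
The block's first minute is 1800 frames and the rest 1798 each; 17725 frames reaches minute 9, so 2 × 18 + 9 × 2 = 54 labels have been skipped so far.
Adding those back, label number 53689 + 54 = 53743 at 30 labels/s is 1791 s + 13 f = 0 h 29 min 51 s frame 13, i.e. 00:29:51;13.

00:29:51;13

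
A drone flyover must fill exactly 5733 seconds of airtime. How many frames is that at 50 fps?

286650 frames

Frames = 5733 × 50 = 286650.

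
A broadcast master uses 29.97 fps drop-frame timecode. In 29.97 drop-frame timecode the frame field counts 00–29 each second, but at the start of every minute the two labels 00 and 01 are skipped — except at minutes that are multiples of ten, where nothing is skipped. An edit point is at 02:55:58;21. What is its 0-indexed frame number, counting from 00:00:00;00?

As if non-drop at 30 labels/s: (2 × 3600 + 55 × 60 + 58) × 30 + 21 = 316761.
Minute boundaries passed: 175; those not divisible by 10: 175 − 17 = 158; dropped labels = 2 × 158 = 316.
Actual frame index = 316761 − 316 = 316445.

316445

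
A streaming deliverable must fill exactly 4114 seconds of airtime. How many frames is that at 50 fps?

205700 frames

Frames = 4114 × 50 = 205700.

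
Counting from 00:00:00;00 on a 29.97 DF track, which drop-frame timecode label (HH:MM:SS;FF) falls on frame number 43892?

00:24:24;16

Each 10-minute DF block holds 10 × 60 × 30 − 9 × 2 = 17982 frames. 43892 ÷ 17982 → 2 full blocks, remainder 7928.
Within the partial block the first minute is 1800 frames and each further minute 1798, so 4 further minute boundaries passed. Total skipped labels = 18 × 2 + 2 × 4 = 44.
Non-drop label index = 43892 + 44 = 43936; at 30 labels/s that is 00:24:24:16, i.e. DF 00:24:24;16.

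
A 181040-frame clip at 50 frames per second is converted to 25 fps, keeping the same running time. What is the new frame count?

90520 frames

Frames at target rate = 181040 × (25) / (50) = 90520.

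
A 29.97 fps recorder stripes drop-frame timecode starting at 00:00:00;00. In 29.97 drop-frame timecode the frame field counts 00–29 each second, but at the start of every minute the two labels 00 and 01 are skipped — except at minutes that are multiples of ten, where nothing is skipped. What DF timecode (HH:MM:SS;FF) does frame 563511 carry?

05:13:22;15

Ten DF minutes hold 17982 frames, so frame 563511 lies in block 31 (frames 557442–575423) with 6069 frames into that block.
The block's first minute is 1800 frames and the rest 1798 each; 6069 frames reaches minute 3, so 31 × 18 + 3 × 2 = 564 labels have been skipped so far.
Adding those back, label number 563511 + 564 = 564075 at 30 labels/s is 18802 s + 15 f = 5 h 13 min 22 s frame 15, i.e. 05:13:22;15.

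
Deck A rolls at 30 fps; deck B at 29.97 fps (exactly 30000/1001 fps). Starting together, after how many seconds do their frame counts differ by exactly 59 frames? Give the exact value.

The gap grows by |30000/1001 − 30| = 30/1001 frames per second.
Time for a 59-frame gap: 59 ÷ (30/1001) = 59059/30 s.

59059/30 seconds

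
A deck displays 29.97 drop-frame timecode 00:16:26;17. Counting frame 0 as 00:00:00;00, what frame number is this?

Complete 10-minute blocks: 1, each 17982 frames → 17982.
Remaining 6 whole minutes in the current block: 1800 + 5 × 1798 = 10790 frames.
Within the current minute: 26 × 30 + 17 − 2 = 795 (labels ;00/;01 skipped at this minute). Total = 17982 + 10790 + 795 = 29567.

29567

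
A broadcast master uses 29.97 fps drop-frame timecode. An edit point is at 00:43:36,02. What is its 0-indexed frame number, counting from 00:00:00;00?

Complete 10-minute blocks: 4, each 17982 frames → 71928.
Remaining 3 whole minutes in the current block: 1800 + 2 × 1798 = 5396 frames.
Within the current minute: 36 × 30 + 2 − 2 = 1080 (labels ;00/;01 skipped at this minute). Total = 71928 + 5396 + 1080 = 78404.

78404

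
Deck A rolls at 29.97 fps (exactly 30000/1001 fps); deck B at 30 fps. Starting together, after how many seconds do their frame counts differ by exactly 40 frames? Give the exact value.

The gap grows by |30 − 30000/1001| = 30/1001 frames per second.
Time for a 40-frame gap: 40 ÷ (30/1001) = 4004/3 s.

4004/3 seconds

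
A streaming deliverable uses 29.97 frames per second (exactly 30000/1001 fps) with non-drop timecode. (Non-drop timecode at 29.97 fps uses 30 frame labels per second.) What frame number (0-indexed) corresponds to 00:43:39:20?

frame 78590

Total seconds to the label: (0 × 3600 + 43 × 60 + 39) = 2619.
Frame index = 2619 × 30 + 20 = 78590.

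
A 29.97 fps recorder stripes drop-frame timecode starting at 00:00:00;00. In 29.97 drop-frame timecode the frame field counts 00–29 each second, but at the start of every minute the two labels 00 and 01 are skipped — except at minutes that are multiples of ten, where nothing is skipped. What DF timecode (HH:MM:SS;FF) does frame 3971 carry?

Ten DF minutes hold 17982 frames, so frame 3971 lies in block 0 (frames 0–17981) with 3971 frames into that block.
The block's first minute is 1800 frames and the rest 1798 each; 3971 frames reaches minute 2, so 0 × 18 + 2 × 2 = 4 labels have been skipped so far.
Adding those back, label number 3971 + 4 = 3975 at 30 labels/s is 132 s + 15 f = 0 h 2 min 12 s frame 15, i.e. 00:02:12;15.

00:02:12;15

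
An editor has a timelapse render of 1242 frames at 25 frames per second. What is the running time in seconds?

49.68 seconds

Running time = 1242 / (25) = 49.68 s.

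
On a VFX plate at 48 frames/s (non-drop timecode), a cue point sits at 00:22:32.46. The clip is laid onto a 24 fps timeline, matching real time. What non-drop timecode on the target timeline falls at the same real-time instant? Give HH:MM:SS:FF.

Source frame index: (0×3600 + 22×60 + 32) × 48 + 46 = 64942.
Real time: 64942 / (48) = 32471/24 s.
Target frame: (32471/24) × (24) = 32471.
At 24 labels/s: frame 32471 → 00:22:32:23.

00:22:32:23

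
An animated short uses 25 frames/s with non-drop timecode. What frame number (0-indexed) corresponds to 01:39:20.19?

Total seconds to the label: (1 × 3600 + 39 × 60 + 20) = 5960.
Frame index = 5960 × 25 + 19 = 149019.

frame 149019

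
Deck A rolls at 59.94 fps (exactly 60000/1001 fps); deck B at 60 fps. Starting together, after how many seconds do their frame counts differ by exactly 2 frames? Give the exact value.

1001/30 seconds

The gap grows by |60 − 60000/1001| = 60/1001 frames per second.
Time for a 2-frame gap: 2 ÷ (60/1001) = 1001/30 s.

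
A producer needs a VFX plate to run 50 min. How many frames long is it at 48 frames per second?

50 min = 3000 s.
Frames = 3000 × 48 = 144000.

144000 frames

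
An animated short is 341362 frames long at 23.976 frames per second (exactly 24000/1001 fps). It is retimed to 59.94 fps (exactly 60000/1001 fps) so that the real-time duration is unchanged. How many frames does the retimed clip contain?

Target frames = source frames × (target rate / source rate) = 341362 × (60000/1001)/(24000/1001) = 341362 × 5/2 = 853405.

853405 frames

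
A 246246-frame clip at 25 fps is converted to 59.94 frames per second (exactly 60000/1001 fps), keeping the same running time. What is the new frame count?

Target frames = source frames × (target rate / source rate) = 246246 × (60000/1001)/(25) = 246246 × 2400/1001 = 590400.

590400 frames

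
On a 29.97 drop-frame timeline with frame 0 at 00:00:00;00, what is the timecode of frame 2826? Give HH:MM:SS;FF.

00:01:34;08

Ten DF minutes hold 17982 frames, so frame 2826 lies in block 0 (frames 0–17981) with 2826 frames into that block.
The block's first minute is 1800 frames and the rest 1798 each; 2826 frames reaches minute 1, so 0 × 18 + 1 × 2 = 2 labels have been skipped so far.
Adding those back, label number 2826 + 2 = 2828 at 30 labels/s is 94 s + 8 f = 0 h 1 min 34 s frame 8, i.e. 00:01:34;08.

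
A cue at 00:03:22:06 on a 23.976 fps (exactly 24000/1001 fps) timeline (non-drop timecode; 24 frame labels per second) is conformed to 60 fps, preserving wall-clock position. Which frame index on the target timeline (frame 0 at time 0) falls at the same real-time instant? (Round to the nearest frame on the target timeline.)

frame 12147

Source frame index: (0×3600 + 3×60 + 22) × 24 + 6 = 4854.
Real time: 4854 / (24000/1001) = 809809/4000 s.
Target frame: (809809/4000) × (60) = 2429427/200 ≈ 12147.135 → 12147.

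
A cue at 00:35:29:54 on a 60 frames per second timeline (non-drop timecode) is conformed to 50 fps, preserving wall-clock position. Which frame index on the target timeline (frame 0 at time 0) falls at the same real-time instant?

frame 106495

Source frame index: (0×3600 + 35×60 + 29) × 60 + 54 = 127794.
Real time: 127794 / (60) = 21299/10 s.
Target frame: (21299/10) × (50) = 106495.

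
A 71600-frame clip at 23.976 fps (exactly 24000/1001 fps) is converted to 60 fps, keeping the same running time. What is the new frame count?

Target frames = source frames × (target rate / source rate) = 71600 × (60)/(24000/1001) = 71600 × 1001/400 = 179179.

179179 frames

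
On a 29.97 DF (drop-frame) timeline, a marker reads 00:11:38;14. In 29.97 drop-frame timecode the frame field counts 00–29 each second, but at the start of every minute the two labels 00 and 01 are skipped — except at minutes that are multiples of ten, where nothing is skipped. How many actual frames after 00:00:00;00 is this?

As if non-drop at 30 labels/s: (0 × 3600 + 11 × 60 + 38) × 30 + 14 = 20954.
Minute boundaries passed: 11; those not divisible by 10: 11 − 1 = 10; dropped labels = 2 × 10 = 20.
Actual frame index = 20954 − 20 = 20934.

20934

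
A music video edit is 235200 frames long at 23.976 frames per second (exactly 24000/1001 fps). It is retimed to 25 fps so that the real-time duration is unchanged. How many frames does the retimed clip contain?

245245 frames

Target frames = source frames × (target rate / source rate) = 235200 × (25)/(24000/1001) = 235200 × 1001/960 = 245245.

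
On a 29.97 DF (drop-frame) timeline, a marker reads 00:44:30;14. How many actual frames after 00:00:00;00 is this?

Complete 10-minute blocks: 4, each 17982 frames → 71928.
Remaining 4 whole minutes in the current block: 1800 + 3 × 1798 = 7194 frames.
Within the current minute: 30 × 30 + 14 − 2 = 912 (labels ;00/;01 skipped at this minute). Total = 71928 + 7194 + 912 = 80034.

80034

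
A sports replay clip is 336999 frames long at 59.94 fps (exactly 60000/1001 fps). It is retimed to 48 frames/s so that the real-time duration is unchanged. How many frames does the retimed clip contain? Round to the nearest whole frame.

Frames at target rate = 336999 × (48) / (60000/1001) = 337335999/1250 ≈ 269868.799.
Nearest whole frame: 269869.

269869 frames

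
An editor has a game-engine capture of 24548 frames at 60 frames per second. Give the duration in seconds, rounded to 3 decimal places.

409.133 seconds

Running time = 24548 × 1/60 = 6137/15 s ≈ 409.133 s.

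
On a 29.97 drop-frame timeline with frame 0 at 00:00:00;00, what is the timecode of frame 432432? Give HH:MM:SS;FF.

04:00:28;24

Ten DF minutes hold 17982 frames, so frame 432432 lies in block 24 (frames 431568–449549) with 864 frames into that block.
The block's first minute is 1800 frames and the rest 1798 each; 864 frames reaches minute 0, so 24 × 18 + 0 × 2 = 432 labels have been skipped so far.
Adding those back, label number 432432 + 432 = 432864 at 30 labels/s is 14428 s + 24 f = 4 h 0 min 28 s frame 24, i.e. 04:00:28;24.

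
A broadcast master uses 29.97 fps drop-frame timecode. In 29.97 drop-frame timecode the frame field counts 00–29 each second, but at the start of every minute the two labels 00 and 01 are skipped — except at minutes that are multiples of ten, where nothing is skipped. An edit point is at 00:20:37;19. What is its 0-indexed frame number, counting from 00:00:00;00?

As if non-drop at 30 labels/s: (0 × 3600 + 20 × 60 + 37) × 30 + 19 = 37129.
Minute boundaries passed: 20; those not divisible by 10: 20 − 2 = 18; dropped labels = 2 × 18 = 36.
Actual frame index = 37129 − 36 = 37093.

37093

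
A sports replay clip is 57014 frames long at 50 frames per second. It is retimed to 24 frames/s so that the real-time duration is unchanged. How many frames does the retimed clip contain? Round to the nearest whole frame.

Frames at target rate = 57014 × (24) / (50) = 684168/25 ≈ 27366.720.
Nearest whole frame: 27367.

27367 frames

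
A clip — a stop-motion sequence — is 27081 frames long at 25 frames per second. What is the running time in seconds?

Running time = 27081 / (25) = 1083.24 s.

1083.24 seconds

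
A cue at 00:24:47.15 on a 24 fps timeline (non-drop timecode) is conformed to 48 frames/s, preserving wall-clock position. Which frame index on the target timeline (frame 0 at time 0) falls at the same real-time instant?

Source frame index: (0×3600 + 24×60 + 47) × 24 + 15 = 35703.
Real time: 35703 / (24) = 11901/8 s.
Target frame: (11901/8) × (48) = 71406.

frame 71406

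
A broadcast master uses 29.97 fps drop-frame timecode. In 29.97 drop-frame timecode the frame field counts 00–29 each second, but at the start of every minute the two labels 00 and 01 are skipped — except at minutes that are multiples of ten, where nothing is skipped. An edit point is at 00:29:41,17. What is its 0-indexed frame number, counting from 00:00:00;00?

As if non-drop at 30 labels/s: (0 × 3600 + 29 × 60 + 41) × 30 + 17 = 53447.
Minute boundaries passed: 29; those not divisible by 10: 29 − 2 = 27; dropped labels = 2 × 27 = 54.
Actual frame index = 53447 − 54 = 53393.

53393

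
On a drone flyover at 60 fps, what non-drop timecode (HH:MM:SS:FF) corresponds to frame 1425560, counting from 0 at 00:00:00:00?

06:35:59:20

1425560 ÷ 60 = 23759 full seconds, remainder 20 frames.
23759 s = 6 h 35 min 59 s.
Timecode: 06:35:59:20.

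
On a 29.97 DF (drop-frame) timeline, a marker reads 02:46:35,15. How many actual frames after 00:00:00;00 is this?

299565

Complete 10-minute blocks: 16, each 17982 frames → 287712.
Remaining 6 whole minutes in the current block: 1800 + 5 × 1798 = 10790 frames.
Within the current minute: 35 × 30 + 15 − 2 = 1063 (labels ;00/;01 skipped at this minute). Total = 287712 + 10790 + 1063 = 299565.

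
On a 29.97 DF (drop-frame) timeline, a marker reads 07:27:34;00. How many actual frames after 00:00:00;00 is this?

804814

As if non-drop at 30 labels/s: (7 × 3600 + 27 × 60 + 34) × 30 + 0 = 805620.
Minute boundaries passed: 447; those not divisible by 10: 447 − 44 = 403; dropped labels = 2 × 403 = 806.
Actual frame index = 805620 − 806 = 804814.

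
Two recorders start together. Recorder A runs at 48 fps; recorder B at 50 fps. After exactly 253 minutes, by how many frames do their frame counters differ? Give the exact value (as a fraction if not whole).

30360 frames

253 min = 15180 s.
A emits 48 × 15180 = 728640 frames; B emits 50 × 15180 = 759000.
Difference = 30360 frames; B is ahead of A.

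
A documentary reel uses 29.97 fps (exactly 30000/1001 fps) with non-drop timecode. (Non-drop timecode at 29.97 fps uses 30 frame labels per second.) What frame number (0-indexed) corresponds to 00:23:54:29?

Total seconds to the label: (0 × 3600 + 23 × 60 + 54) = 1434.
Frame index = 1434 × 30 + 29 = 43049.

frame 43049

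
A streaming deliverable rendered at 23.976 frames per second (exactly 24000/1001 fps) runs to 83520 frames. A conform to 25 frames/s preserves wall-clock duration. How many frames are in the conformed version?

87087 frames

Target frames = source frames × (target rate / source rate) = 83520 × (25)/(24000/1001) = 83520 × 1001/960 = 87087.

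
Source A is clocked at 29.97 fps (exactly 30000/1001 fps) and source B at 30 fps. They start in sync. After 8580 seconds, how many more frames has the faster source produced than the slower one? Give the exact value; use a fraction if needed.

A emits 30000/1001 × 8580 = 1800000/7 frames; B emits 30 × 8580 = 257400.
Difference = 1800/7 frames (≈ 257.1429); B is ahead of A.

1800/7 frames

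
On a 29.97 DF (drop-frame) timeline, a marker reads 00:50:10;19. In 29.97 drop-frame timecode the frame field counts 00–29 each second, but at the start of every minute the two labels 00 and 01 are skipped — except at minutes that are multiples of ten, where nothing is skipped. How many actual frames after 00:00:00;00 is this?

As if non-drop at 30 labels/s: (0 × 3600 + 50 × 60 + 10) × 30 + 19 = 90319.
Minute boundaries passed: 50; those not divisible by 10: 50 − 5 = 45; dropped labels = 2 × 45 = 90.
Actual frame index = 90319 − 90 = 90229.

90229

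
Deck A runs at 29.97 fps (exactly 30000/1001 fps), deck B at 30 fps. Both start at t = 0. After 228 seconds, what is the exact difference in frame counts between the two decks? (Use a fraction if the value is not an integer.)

A emits 30000/1001 × 228 = 6840000/1001 frames; B emits 30 × 228 = 6840.
Difference = 6840/1001 frames (≈ 6.8332); B is ahead of A.

6840/1001 frames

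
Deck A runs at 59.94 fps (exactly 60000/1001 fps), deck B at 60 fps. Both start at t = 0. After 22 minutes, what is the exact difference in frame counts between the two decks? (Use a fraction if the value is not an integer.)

22 min = 1320 s.
A emits 60000/1001 × 1320 = 7200000/91 frames; B emits 60 × 1320 = 79200.
Difference = 7200/91 frames (≈ 79.1209); B is ahead of A.

7200/91 frames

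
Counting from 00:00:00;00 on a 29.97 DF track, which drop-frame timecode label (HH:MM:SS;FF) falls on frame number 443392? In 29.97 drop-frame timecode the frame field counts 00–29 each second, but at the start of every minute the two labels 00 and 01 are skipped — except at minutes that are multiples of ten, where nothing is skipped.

04:06:34;16

Ten DF minutes hold 17982 frames, so frame 443392 lies in block 24 (frames 431568–449549) with 11824 frames into that block.
The block's first minute is 1800 frames and the rest 1798 each; 11824 frames reaches minute 6, so 24 × 18 + 6 × 2 = 444 labels have been skipped so far.
Adding those back, label number 443392 + 444 = 443836 at 30 labels/s is 14794 s + 16 f = 4 h 6 min 34 s frame 16, i.e. 04:06:34;16.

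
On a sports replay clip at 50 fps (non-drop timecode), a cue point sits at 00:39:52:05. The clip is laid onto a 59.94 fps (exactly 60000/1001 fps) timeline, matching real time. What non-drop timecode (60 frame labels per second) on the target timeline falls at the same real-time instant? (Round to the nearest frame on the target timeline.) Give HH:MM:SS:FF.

Source frame index: (0×3600 + 39×60 + 52) × 50 + 5 = 119605.
Real time: 119605 / (50) = 23921/10 s.
Target frame: (23921/10) × (60000/1001) = 143526000/1001 ≈ 143382.617 → 143383.
At 60 labels/s: frame 143383 → 00:39:49:43.

00:39:49:43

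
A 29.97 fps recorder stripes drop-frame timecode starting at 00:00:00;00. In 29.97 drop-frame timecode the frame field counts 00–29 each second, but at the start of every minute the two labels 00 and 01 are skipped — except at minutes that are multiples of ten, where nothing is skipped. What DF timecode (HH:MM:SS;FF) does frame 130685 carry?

Each 10-minute DF block holds 10 × 60 × 30 − 9 × 2 = 17982 frames. 130685 ÷ 17982 → 7 full blocks, remainder 4811.
Within the partial block the first minute is 1800 frames and each further minute 1798, so 2 further minute boundaries passed. Total skipped labels = 18 × 7 + 2 × 2 = 130.
Non-drop label index = 130685 + 130 = 130815; at 30 labels/s that is 01:12:40:15, i.e. DF 01:12:40;15.

01:12:40;15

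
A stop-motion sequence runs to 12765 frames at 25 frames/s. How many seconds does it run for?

Running time = 12765 / (25) = 510.6 s.

510.6 seconds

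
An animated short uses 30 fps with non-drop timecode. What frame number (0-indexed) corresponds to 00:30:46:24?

55404

Total seconds to the label: (0 × 3600 + 30 × 60 + 46) = 1846.
Frame index = 1846 × 30 + 24 = 55404.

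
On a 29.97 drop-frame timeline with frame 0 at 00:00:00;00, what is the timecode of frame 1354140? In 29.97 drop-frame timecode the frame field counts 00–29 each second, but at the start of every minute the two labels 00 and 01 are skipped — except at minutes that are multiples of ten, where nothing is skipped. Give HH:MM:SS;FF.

12:33:03;06

Ten DF minutes hold 17982 frames, so frame 1354140 lies in block 75 (frames 1348650–1366631) with 5490 frames into that block.
The block's first minute is 1800 frames and the rest 1798 each; 5490 frames reaches minute 3, so 75 × 18 + 3 × 2 = 1356 labels have been skipped so far.
Adding those back, label number 1354140 + 1356 = 1355496 at 30 labels/s is 45183 s + 6 f = 12 h 33 min 3 s frame 6, i.e. 12:33:03;06.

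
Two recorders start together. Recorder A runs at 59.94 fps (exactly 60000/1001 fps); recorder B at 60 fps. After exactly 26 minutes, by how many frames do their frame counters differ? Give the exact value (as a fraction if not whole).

26 min = 1560 s.
A emits 60000/1001 × 1560 = 7200000/77 frames; B emits 60 × 1560 = 93600.
Difference = 7200/77 frames (≈ 93.5065); B is ahead of A.

7200/77 frames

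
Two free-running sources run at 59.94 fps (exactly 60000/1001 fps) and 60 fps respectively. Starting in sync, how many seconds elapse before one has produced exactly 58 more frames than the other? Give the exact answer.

29029/30 seconds

The gap grows by |60 − 60000/1001| = 60/1001 frames per second.
Time for a 58-frame gap: 58 ÷ (60/1001) = 29029/30 s.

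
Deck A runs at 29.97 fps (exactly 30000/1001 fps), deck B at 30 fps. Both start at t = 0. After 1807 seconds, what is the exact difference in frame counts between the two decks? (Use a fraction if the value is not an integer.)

4170/77 frames

A emits 30000/1001 × 1807 = 4170000/77 frames; B emits 30 × 1807 = 54210.
Difference = 4170/77 frames (≈ 54.1558); B is ahead of A.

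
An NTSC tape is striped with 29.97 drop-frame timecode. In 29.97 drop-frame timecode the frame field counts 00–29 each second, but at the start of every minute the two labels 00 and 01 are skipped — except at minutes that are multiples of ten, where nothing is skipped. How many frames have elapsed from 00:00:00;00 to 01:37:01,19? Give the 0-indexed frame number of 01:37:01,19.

174473

Complete 10-minute blocks: 9, each 17982 frames → 161838.
Remaining 7 whole minutes in the current block: 1800 + 6 × 1798 = 12588 frames.
Within the current minute: 1 × 30 + 19 − 2 = 47 (labels ;00/;01 skipped at this minute). Total = 161838 + 12588 + 47 = 174473.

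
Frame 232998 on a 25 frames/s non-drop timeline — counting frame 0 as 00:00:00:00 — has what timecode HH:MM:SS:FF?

02:35:19:23

232998 ÷ 25 = 9319 full seconds, remainder 23 frames.
9319 s = 2 h 35 min 19 s.
Timecode: 02:35:19:23.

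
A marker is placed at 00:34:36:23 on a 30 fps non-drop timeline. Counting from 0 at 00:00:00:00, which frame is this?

62303

Total seconds to the label: (0 × 3600 + 34 × 60 + 36) = 2076.
Frame index = 2076 × 30 + 23 = 62303.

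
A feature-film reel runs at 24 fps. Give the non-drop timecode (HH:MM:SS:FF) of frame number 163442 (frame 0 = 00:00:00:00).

01:53:30:02

163442 ÷ 24 = 6810 full seconds, remainder 2 frames.
6810 s = 1 h 53 min 30 s.
Timecode: 01:53:30:02.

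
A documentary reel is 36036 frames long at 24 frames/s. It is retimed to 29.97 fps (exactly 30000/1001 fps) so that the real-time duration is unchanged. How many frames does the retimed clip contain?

45000 frames

Target frames = source frames × (target rate / source rate) = 36036 × (30000/1001)/(24) = 36036 × 1250/1001 = 45000.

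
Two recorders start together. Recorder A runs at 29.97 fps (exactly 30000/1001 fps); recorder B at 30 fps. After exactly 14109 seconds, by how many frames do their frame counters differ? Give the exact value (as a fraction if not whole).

A emits 30000/1001 × 14109 = 423270000/1001 frames; B emits 30 × 14109 = 423270.
Difference = 423270/1001 frames (≈ 422.8472); B is ahead of A.

423270/1001 frames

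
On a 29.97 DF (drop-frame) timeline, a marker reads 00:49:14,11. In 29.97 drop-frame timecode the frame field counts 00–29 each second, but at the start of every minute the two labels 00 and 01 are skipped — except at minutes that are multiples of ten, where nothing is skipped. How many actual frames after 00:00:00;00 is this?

88541

Complete 10-minute blocks: 4, each 17982 frames → 71928.
Remaining 9 whole minutes in the current block: 1800 + 8 × 1798 = 16184 frames.
Within the current minute: 14 × 30 + 11 − 2 = 429 (labels ;00/;01 skipped at this minute). Total = 71928 + 16184 + 429 = 88541.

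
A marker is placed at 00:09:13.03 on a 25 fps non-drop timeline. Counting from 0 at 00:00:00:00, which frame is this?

Total seconds to the label: (0 × 3600 + 9 × 60 + 13) = 553.
Frame index = 553 × 25 + 3 = 13828.

frame 13828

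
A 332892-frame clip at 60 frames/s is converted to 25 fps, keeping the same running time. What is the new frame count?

138705 frames

Target frames = source frames × (target rate / source rate) = 332892 × (25)/(60) = 332892 × 5/12 = 138705.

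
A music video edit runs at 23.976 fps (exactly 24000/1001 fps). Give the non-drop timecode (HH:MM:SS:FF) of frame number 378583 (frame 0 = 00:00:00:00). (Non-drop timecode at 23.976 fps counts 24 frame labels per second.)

378583 ÷ 24 = 15774 full seconds, remainder 7 frames.
15774 s = 4 h 22 min 54 s.
Timecode: 04:22:54:07.

04:22:54:07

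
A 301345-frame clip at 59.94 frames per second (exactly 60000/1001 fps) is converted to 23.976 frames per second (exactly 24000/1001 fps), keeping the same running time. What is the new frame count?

Target frames = source frames × (target rate / source rate) = 301345 × (24000/1001)/(60000/1001) = 301345 × 2/5 = 120538.

120538 frames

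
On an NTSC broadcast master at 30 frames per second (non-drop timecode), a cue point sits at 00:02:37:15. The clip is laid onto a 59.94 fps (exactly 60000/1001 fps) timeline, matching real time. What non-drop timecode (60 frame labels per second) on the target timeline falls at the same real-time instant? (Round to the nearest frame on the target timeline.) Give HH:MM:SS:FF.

Source frame index: (0×3600 + 2×60 + 37) × 30 + 15 = 4725.
Real time: 4725 / (30) = 315/2 s.
Target frame: (315/2) × (60000/1001) = 1350000/143 ≈ 9440.559 → 9441.
At 60 labels/s: frame 9441 → 00:02:37:21.

00:02:37:21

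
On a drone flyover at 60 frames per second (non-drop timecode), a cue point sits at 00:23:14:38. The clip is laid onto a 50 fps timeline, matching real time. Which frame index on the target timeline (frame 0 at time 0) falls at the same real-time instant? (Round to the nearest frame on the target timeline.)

Source frame index: (0×3600 + 23×60 + 14) × 60 + 38 = 83678.
Real time: 83678 / (60) = 41839/30 s.
Target frame: (41839/30) × (50) = 209195/3 ≈ 69731.667 → 69732.

frame 69732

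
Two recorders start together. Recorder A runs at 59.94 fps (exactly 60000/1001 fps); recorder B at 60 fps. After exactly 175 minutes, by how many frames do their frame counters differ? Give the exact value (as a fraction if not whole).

90000/143 frames

175 min = 10500 s.
A emits 60000/1001 × 10500 = 90000000/143 frames; B emits 60 × 10500 = 630000.
Difference = 90000/143 frames (≈ 629.3706); B is ahead of A.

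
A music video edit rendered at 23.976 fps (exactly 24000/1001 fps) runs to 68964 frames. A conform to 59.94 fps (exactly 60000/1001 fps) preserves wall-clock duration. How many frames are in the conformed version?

Target frames = source frames × (target rate / source rate) = 68964 × (60000/1001)/(24000/1001) = 68964 × 5/2 = 172410.

172410 frames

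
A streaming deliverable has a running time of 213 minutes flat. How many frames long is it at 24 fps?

213 min = 12780 s.
Frames = 12780 × 24 = 306720.

306720 frames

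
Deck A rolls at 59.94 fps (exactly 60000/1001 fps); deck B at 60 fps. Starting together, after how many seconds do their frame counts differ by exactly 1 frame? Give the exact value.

The gap grows by |60 − 60000/1001| = 60/1001 frames per second.
Time for a 1-frame gap: 1 ÷ (60/1001) = 1001/60 s.

1001/60 seconds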